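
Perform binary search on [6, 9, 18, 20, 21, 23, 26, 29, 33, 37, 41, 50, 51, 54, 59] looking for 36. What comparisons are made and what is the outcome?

Binary search for 36 in [6, 9, 18, 20, 21, 23, 26, 29, 33, 37, 41, 50, 51, 54, 59]:

lo=0, hi=14, mid=7, arr[mid]=29 -> 29 < 36, search right half
lo=8, hi=14, mid=11, arr[mid]=50 -> 50 > 36, search left half
lo=8, hi=10, mid=9, arr[mid]=37 -> 37 > 36, search left half
lo=8, hi=8, mid=8, arr[mid]=33 -> 33 < 36, search right half
lo=9 > hi=8, target 36 not found

Binary search determines that 36 is not in the array after 4 comparisons. The search space was exhausted without finding the target.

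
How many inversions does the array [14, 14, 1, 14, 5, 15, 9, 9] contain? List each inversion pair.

Finding inversions in [14, 14, 1, 14, 5, 15, 9, 9]:

(0, 2): arr[0]=14 > arr[2]=1
(0, 4): arr[0]=14 > arr[4]=5
(0, 6): arr[0]=14 > arr[6]=9
(0, 7): arr[0]=14 > arr[7]=9
(1, 2): arr[1]=14 > arr[2]=1
(1, 4): arr[1]=14 > arr[4]=5
(1, 6): arr[1]=14 > arr[6]=9
(1, 7): arr[1]=14 > arr[7]=9
(3, 4): arr[3]=14 > arr[4]=5
(3, 6): arr[3]=14 > arr[6]=9
(3, 7): arr[3]=14 > arr[7]=9
(5, 6): arr[5]=15 > arr[6]=9
(5, 7): arr[5]=15 > arr[7]=9

Total inversions: 13

The array has 13 inversion(s): (0,2), (0,4), (0,6), (0,7), (1,2), (1,4), (1,6), (1,7), (3,4), (3,6), (3,7), (5,6), (5,7). Each pair (i,j) satisfies i < j and arr[i] > arr[j].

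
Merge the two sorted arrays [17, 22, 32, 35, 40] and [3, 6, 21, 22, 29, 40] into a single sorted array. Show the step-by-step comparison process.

Merging process:

Compare 17 vs 3: take 3 from right. Merged: [3]
Compare 17 vs 6: take 6 from right. Merged: [3, 6]
Compare 17 vs 21: take 17 from left. Merged: [3, 6, 17]
Compare 22 vs 21: take 21 from right. Merged: [3, 6, 17, 21]
Compare 22 vs 22: take 22 from left. Merged: [3, 6, 17, 21, 22]
Compare 32 vs 22: take 22 from right. Merged: [3, 6, 17, 21, 22, 22]
Compare 32 vs 29: take 29 from right. Merged: [3, 6, 17, 21, 22, 22, 29]
Compare 32 vs 40: take 32 from left. Merged: [3, 6, 17, 21, 22, 22, 29, 32]
Compare 35 vs 40: take 35 from left. Merged: [3, 6, 17, 21, 22, 22, 29, 32, 35]
Compare 40 vs 40: take 40 from left. Merged: [3, 6, 17, 21, 22, 22, 29, 32, 35, 40]
Append remaining from right: [40]. Merged: [3, 6, 17, 21, 22, 22, 29, 32, 35, 40, 40]

Final merged array: [3, 6, 17, 21, 22, 22, 29, 32, 35, 40, 40]
Total comparisons: 10

The merged array is [3, 6, 17, 21, 22, 22, 29, 32, 35, 40, 40], requiring 10 comparisons. The merge step runs in O(n) time where n is the total number of elements.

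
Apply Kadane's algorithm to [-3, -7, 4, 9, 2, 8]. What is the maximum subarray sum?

Using Kadane's algorithm on [-3, -7, 4, 9, 2, 8]:

Scanning through the array:
Position 1 (value -7): max_ending_here = -7, max_so_far = -3
Position 2 (value 4): max_ending_here = 4, max_so_far = 4
Position 3 (value 9): max_ending_here = 13, max_so_far = 13
Position 4 (value 2): max_ending_here = 15, max_so_far = 15
Position 5 (value 8): max_ending_here = 23, max_so_far = 23

Maximum subarray: [4, 9, 2, 8]
Maximum sum: 23

The maximum subarray is [4, 9, 2, 8] with sum 23. This subarray runs from index 2 to index 5.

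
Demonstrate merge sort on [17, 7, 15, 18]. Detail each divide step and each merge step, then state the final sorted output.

Merge sort trace:

Split: [17, 7, 15, 18] -> [17, 7] and [15, 18]
  Split: [17, 7] -> [17] and [7]
  Merge: [17] + [7] -> [7, 17]
  Split: [15, 18] -> [15] and [18]
  Merge: [15] + [18] -> [15, 18]
Merge: [7, 17] + [15, 18] -> [7, 15, 17, 18]

Final sorted array: [7, 15, 17, 18]

The merge sort proceeds by recursively splitting the array and merging sorted halves.
After all merges, the sorted array is [7, 15, 17, 18].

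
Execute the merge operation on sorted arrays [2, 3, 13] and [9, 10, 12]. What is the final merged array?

Merging process:

Compare 2 vs 9: take 2 from left. Merged: [2]
Compare 3 vs 9: take 3 from left. Merged: [2, 3]
Compare 13 vs 9: take 9 from right. Merged: [2, 3, 9]
Compare 13 vs 10: take 10 from right. Merged: [2, 3, 9, 10]
Compare 13 vs 12: take 12 from right. Merged: [2, 3, 9, 10, 12]
Append remaining from left: [13]. Merged: [2, 3, 9, 10, 12, 13]

Final merged array: [2, 3, 9, 10, 12, 13]
Total comparisons: 5

The merged array is [2, 3, 9, 10, 12, 13], requiring 5 comparisons. The merge step runs in O(n) time where n is the total number of elements.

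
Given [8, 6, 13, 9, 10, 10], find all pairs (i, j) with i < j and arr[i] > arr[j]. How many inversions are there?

Finding inversions in [8, 6, 13, 9, 10, 10]:

(0, 1): arr[0]=8 > arr[1]=6
(2, 3): arr[2]=13 > arr[3]=9
(2, 4): arr[2]=13 > arr[4]=10
(2, 5): arr[2]=13 > arr[5]=10

Total inversions: 4

The array has 4 inversion(s): (0,1), (2,3), (2,4), (2,5). Each pair (i,j) satisfies i < j and arr[i] > arr[j].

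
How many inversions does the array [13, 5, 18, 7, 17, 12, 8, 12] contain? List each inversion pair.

Finding inversions in [13, 5, 18, 7, 17, 12, 8, 12]:

(0, 1): arr[0]=13 > arr[1]=5
(0, 3): arr[0]=13 > arr[3]=7
(0, 5): arr[0]=13 > arr[5]=12
(0, 6): arr[0]=13 > arr[6]=8
(0, 7): arr[0]=13 > arr[7]=12
(2, 3): arr[2]=18 > arr[3]=7
(2, 4): arr[2]=18 > arr[4]=17
(2, 5): arr[2]=18 > arr[5]=12
(2, 6): arr[2]=18 > arr[6]=8
(2, 7): arr[2]=18 > arr[7]=12
(4, 5): arr[4]=17 > arr[5]=12
(4, 6): arr[4]=17 > arr[6]=8
(4, 7): arr[4]=17 > arr[7]=12
(5, 6): arr[5]=12 > arr[6]=8

Total inversions: 14

The array has 14 inversion(s): (0,1), (0,3), (0,5), (0,6), (0,7), (2,3), (2,4), (2,5), (2,6), (2,7), (4,5), (4,6), (4,7), (5,6). Each pair (i,j) satisfies i < j and arr[i] > arr[j].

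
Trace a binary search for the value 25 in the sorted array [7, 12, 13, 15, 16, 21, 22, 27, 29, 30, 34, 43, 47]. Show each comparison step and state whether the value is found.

Binary search for 25 in [7, 12, 13, 15, 16, 21, 22, 27, 29, 30, 34, 43, 47]:

lo=0, hi=12, mid=6, arr[mid]=22 -> 22 < 25, search right half
lo=7, hi=12, mid=9, arr[mid]=30 -> 30 > 25, search left half
lo=7, hi=8, mid=7, arr[mid]=27 -> 27 > 25, search left half
lo=7 > hi=6, target 25 not found

Binary search determines that 25 is not in the array after 3 comparisons. The search space was exhausted without finding the target.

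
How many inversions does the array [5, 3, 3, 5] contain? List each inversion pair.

Finding inversions in [5, 3, 3, 5]:

(0, 1): arr[0]=5 > arr[1]=3
(0, 2): arr[0]=5 > arr[2]=3

Total inversions: 2

The array has 2 inversion(s): (0,1), (0,2). Each pair (i,j) satisfies i < j and arr[i] > arr[j].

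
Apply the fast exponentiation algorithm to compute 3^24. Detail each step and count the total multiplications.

Computing 3^24 by squaring (build up from 3^1; each line after the first costs one multiplication):

3^1 = 3
3^2 = (3^1)^2 = 3^2 = 9
3^3 = 3 * 3^2 = 3 * 9 = 27
3^6 = (3^3)^2 = 27^2 = 729
3^12 = (3^6)^2 = 729^2 = 531441
3^24 = (3^12)^2 = 531441^2 = 282429536481

Result: 282429536481
Multiplications needed: 5 (5 lines after 3^1)

3^24 = 282429536481. Using exponentiation by squaring, this requires 5 multiplications. The key idea: if the exponent is even, square the half-power; if odd, multiply by the base once.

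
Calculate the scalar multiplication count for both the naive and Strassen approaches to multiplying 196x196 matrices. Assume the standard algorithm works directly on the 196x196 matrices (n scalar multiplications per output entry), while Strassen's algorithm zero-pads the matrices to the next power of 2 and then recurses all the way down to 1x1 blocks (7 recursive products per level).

Matrix multiplication for 196x196 matrices:

Strassen's algorithm requires power-of-2 dimensions. Pad 196x196 to 256x256 (next power of 2).

Standard algorithm: 196^3 = 7529536 multiplications
Strassen's algorithm: 7^(log2(256)) = 7^8 = 5764801 multiplications
Savings: 7529536 - 5764801 = 1764735 multiplications

Standard: 7529536 multiplications (196^3). Strassen: 5764801 multiplications (7^8, after padding to 256x256). Strassen reduces 8 recursive multiplications to 7 at each level.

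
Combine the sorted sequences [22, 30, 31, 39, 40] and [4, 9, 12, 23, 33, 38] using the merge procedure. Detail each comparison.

Merging process:

Compare 22 vs 4: take 4 from right. Merged: [4]
Compare 22 vs 9: take 9 from right. Merged: [4, 9]
Compare 22 vs 12: take 12 from right. Merged: [4, 9, 12]
Compare 22 vs 23: take 22 from left. Merged: [4, 9, 12, 22]
Compare 30 vs 23: take 23 from right. Merged: [4, 9, 12, 22, 23]
Compare 30 vs 33: take 30 from left. Merged: [4, 9, 12, 22, 23, 30]
Compare 31 vs 33: take 31 from left. Merged: [4, 9, 12, 22, 23, 30, 31]
Compare 39 vs 33: take 33 from right. Merged: [4, 9, 12, 22, 23, 30, 31, 33]
Compare 39 vs 38: take 38 from right. Merged: [4, 9, 12, 22, 23, 30, 31, 33, 38]
Append remaining from left: [39, 40]. Merged: [4, 9, 12, 22, 23, 30, 31, 33, 38, 39, 40]

Final merged array: [4, 9, 12, 22, 23, 30, 31, 33, 38, 39, 40]
Total comparisons: 9

The merged array is [4, 9, 12, 22, 23, 30, 31, 33, 38, 39, 40], requiring 9 comparisons. The merge step runs in O(n) time where n is the total number of elements.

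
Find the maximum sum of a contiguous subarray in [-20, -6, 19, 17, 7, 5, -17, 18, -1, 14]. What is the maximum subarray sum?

Using Kadane's algorithm on [-20, -6, 19, 17, 7, 5, -17, 18, -1, 14]:

Scanning through the array:
Position 1 (value -6): max_ending_here = -6, max_so_far = -6
Position 2 (value 19): max_ending_here = 19, max_so_far = 19
Position 3 (value 17): max_ending_here = 36, max_so_far = 36
Position 4 (value 7): max_ending_here = 43, max_so_far = 43
Position 5 (value 5): max_ending_here = 48, max_so_far = 48
Position 6 (value -17): max_ending_here = 31, max_so_far = 48
Position 7 (value 18): max_ending_here = 49, max_so_far = 49
Position 8 (value -1): max_ending_here = 48, max_so_far = 49
Position 9 (value 14): max_ending_here = 62, max_so_far = 62

Maximum subarray: [19, 17, 7, 5, -17, 18, -1, 14]
Maximum sum: 62

The maximum subarray is [19, 17, 7, 5, -17, 18, -1, 14] with sum 62. This subarray runs from index 2 to index 9.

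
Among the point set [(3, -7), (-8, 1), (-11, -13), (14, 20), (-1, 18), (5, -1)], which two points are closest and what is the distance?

Computing all pairwise distances among 6 points:

d((3, -7), (-8, 1)) = 13.6015
d((3, -7), (-11, -13)) = 15.2315
d((3, -7), (14, 20)) = 29.1548
d((3, -7), (-1, 18)) = 25.318
d((3, -7), (5, -1)) = 6.3246 <-- minimum
d((-8, 1), (-11, -13)) = 14.3178
d((-8, 1), (14, 20)) = 29.0689
d((-8, 1), (-1, 18)) = 18.3848
d((-8, 1), (5, -1)) = 13.1529
d((-11, -13), (14, 20)) = 41.4005
d((-11, -13), (-1, 18)) = 32.573
d((-11, -13), (5, -1)) = 20.0
d((14, 20), (-1, 18)) = 15.1327
d((14, 20), (5, -1)) = 22.8473
d((-1, 18), (5, -1)) = 19.9249

Closest pair: (3, -7) and (5, -1) with distance 6.3246

The closest pair is (3, -7) and (5, -1) with Euclidean distance 6.3246. For 6 points, brute-force pairwise comparison is shown above. For large n, the divide-and-conquer algorithm (sort by x, recurse on halves, check the dividing strip) achieves O(n log n).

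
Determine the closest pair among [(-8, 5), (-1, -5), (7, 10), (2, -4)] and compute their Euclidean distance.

Computing all pairwise distances among 4 points:

d((-8, 5), (-1, -5)) = 12.2066
d((-8, 5), (7, 10)) = 15.8114
d((-8, 5), (2, -4)) = 13.4536
d((-1, -5), (7, 10)) = 17.0
d((-1, -5), (2, -4)) = 3.1623 <-- minimum
d((7, 10), (2, -4)) = 14.8661

Closest pair: (-1, -5) and (2, -4) with distance 3.1623

The closest pair is (-1, -5) and (2, -4) with Euclidean distance 3.1623. For 4 points, brute-force pairwise comparison is shown above. For large n, the divide-and-conquer algorithm (sort by x, recurse on halves, check the dividing strip) achieves O(n log n).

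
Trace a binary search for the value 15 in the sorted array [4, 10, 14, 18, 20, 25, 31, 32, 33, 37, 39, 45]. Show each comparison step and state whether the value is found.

Binary search for 15 in [4, 10, 14, 18, 20, 25, 31, 32, 33, 37, 39, 45]:

lo=0, hi=11, mid=5, arr[mid]=25 -> 25 > 15, search left half
lo=0, hi=4, mid=2, arr[mid]=14 -> 14 < 15, search right half
lo=3, hi=4, mid=3, arr[mid]=18 -> 18 > 15, search left half
lo=3 > hi=2, target 15 not found

Binary search determines that 15 is not in the array after 3 comparisons. The search space was exhausted without finding the target.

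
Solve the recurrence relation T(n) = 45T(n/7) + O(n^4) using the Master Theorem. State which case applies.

Master Theorem for T(n) = 45T(n/7) + O(n^4):

a = 45, b = 7, c = 4
log_b(a) = log_7(45) = 1.9562

Case 3: c = 4 > log_7(45) = 1.9562
T(n) = O(n^4) = O(n^4)

For T(n) = 45T(n/7) + O(n^4): log_7(45) = 1.9562. This is Case 3 of the Master Theorem (c > log_b(a), work dominated by root), giving O(n^4).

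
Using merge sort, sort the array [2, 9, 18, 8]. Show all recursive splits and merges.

Merge sort trace:

Split: [2, 9, 18, 8] -> [2, 9] and [18, 8]
  Split: [2, 9] -> [2] and [9]
  Merge: [2] + [9] -> [2, 9]
  Split: [18, 8] -> [18] and [8]
  Merge: [18] + [8] -> [8, 18]
Merge: [2, 9] + [8, 18] -> [2, 8, 9, 18]

Final sorted array: [2, 8, 9, 18]

The merge sort proceeds by recursively splitting the array and merging sorted halves.
After all merges, the sorted array is [2, 8, 9, 18].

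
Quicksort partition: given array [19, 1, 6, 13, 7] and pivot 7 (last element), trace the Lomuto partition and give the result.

Lomuto partition with pivot = 7:

Initial array: [19, 1, 6, 13, 7]

arr[0]=19 > 7: no swap
arr[1]=1 <= 7: swap with position 0, array becomes [1, 19, 6, 13, 7]
arr[2]=6 <= 7: swap with position 1, array becomes [1, 6, 19, 13, 7]
arr[3]=13 > 7: no swap

Place pivot at position 2: [1, 6, 7, 13, 19]
Pivot position: 2

After partitioning with pivot 7, the array becomes [1, 6, 7, 13, 19]. The pivot is placed at index 2. All elements to the left of the pivot are <= 7, and all elements to the right are > 7.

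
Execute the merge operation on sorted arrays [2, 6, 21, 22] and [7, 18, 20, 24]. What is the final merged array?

Merging process:

Compare 2 vs 7: take 2 from left. Merged: [2]
Compare 6 vs 7: take 6 from left. Merged: [2, 6]
Compare 21 vs 7: take 7 from right. Merged: [2, 6, 7]
Compare 21 vs 18: take 18 from right. Merged: [2, 6, 7, 18]
Compare 21 vs 20: take 20 from right. Merged: [2, 6, 7, 18, 20]
Compare 21 vs 24: take 21 from left. Merged: [2, 6, 7, 18, 20, 21]
Compare 22 vs 24: take 22 from left. Merged: [2, 6, 7, 18, 20, 21, 22]
Append remaining from right: [24]. Merged: [2, 6, 7, 18, 20, 21, 22, 24]

Final merged array: [2, 6, 7, 18, 20, 21, 22, 24]
Total comparisons: 7

The merged array is [2, 6, 7, 18, 20, 21, 22, 24], requiring 7 comparisons. The merge step runs in O(n) time where n is the total number of elements.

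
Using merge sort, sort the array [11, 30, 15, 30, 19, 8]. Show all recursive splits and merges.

Merge sort trace:

Split: [11, 30, 15, 30, 19, 8] -> [11, 30, 15] and [30, 19, 8]
  Split: [11, 30, 15] -> [11] and [30, 15]
    Split: [30, 15] -> [30] and [15]
    Merge: [30] + [15] -> [15, 30]
  Merge: [11] + [15, 30] -> [11, 15, 30]
  Split: [30, 19, 8] -> [30] and [19, 8]
    Split: [19, 8] -> [19] and [8]
    Merge: [19] + [8] -> [8, 19]
  Merge: [30] + [8, 19] -> [8, 19, 30]
Merge: [11, 15, 30] + [8, 19, 30] -> [8, 11, 15, 19, 30, 30]

Final sorted array: [8, 11, 15, 19, 30, 30]

The merge sort proceeds by recursively splitting the array and merging sorted halves.
After all merges, the sorted array is [8, 11, 15, 19, 30, 30].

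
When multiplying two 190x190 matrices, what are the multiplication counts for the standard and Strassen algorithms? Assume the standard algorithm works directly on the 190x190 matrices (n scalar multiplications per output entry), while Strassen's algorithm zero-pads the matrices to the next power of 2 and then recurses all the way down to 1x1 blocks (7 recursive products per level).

Matrix multiplication for 190x190 matrices:

Strassen's algorithm requires power-of-2 dimensions. Pad 190x190 to 256x256 (next power of 2).

Standard algorithm: 190^3 = 6859000 multiplications
Strassen's algorithm: 7^(log2(256)) = 7^8 = 5764801 multiplications
Savings: 6859000 - 5764801 = 1094199 multiplications

Standard: 6859000 multiplications (190^3). Strassen: 5764801 multiplications (7^8, after padding to 256x256). Strassen reduces 8 recursive multiplications to 7 at each level.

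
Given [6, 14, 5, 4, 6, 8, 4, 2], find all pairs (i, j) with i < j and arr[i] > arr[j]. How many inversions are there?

Finding inversions in [6, 14, 5, 4, 6, 8, 4, 2]:

(0, 2): arr[0]=6 > arr[2]=5
(0, 3): arr[0]=6 > arr[3]=4
(0, 6): arr[0]=6 > arr[6]=4
(0, 7): arr[0]=6 > arr[7]=2
(1, 2): arr[1]=14 > arr[2]=5
(1, 3): arr[1]=14 > arr[3]=4
(1, 4): arr[1]=14 > arr[4]=6
(1, 5): arr[1]=14 > arr[5]=8
(1, 6): arr[1]=14 > arr[6]=4
(1, 7): arr[1]=14 > arr[7]=2
(2, 3): arr[2]=5 > arr[3]=4
(2, 6): arr[2]=5 > arr[6]=4
(2, 7): arr[2]=5 > arr[7]=2
(3, 7): arr[3]=4 > arr[7]=2
(4, 6): arr[4]=6 > arr[6]=4
(4, 7): arr[4]=6 > arr[7]=2
(5, 6): arr[5]=8 > arr[6]=4
(5, 7): arr[5]=8 > arr[7]=2
(6, 7): arr[6]=4 > arr[7]=2

Total inversions: 19

The array has 19 inversion(s): (0,2), (0,3), (0,6), (0,7), (1,2), (1,3), (1,4), (1,5), (1,6), (1,7), (2,3), (2,6), (2,7), (3,7), (4,6), (4,7), (5,6), (5,7), (6,7). Each pair (i,j) satisfies i < j and arr[i] > arr[j].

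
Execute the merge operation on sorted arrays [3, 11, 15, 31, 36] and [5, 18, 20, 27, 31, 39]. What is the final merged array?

Merging process:

Compare 3 vs 5: take 3 from left. Merged: [3]
Compare 11 vs 5: take 5 from right. Merged: [3, 5]
Compare 11 vs 18: take 11 from left. Merged: [3, 5, 11]
Compare 15 vs 18: take 15 from left. Merged: [3, 5, 11, 15]
Compare 31 vs 18: take 18 from right. Merged: [3, 5, 11, 15, 18]
Compare 31 vs 20: take 20 from right. Merged: [3, 5, 11, 15, 18, 20]
Compare 31 vs 27: take 27 from right. Merged: [3, 5, 11, 15, 18, 20, 27]
Compare 31 vs 31: take 31 from left. Merged: [3, 5, 11, 15, 18, 20, 27, 31]
Compare 36 vs 31: take 31 from right. Merged: [3, 5, 11, 15, 18, 20, 27, 31, 31]
Compare 36 vs 39: take 36 from left. Merged: [3, 5, 11, 15, 18, 20, 27, 31, 31, 36]
Append remaining from right: [39]. Merged: [3, 5, 11, 15, 18, 20, 27, 31, 31, 36, 39]

Final merged array: [3, 5, 11, 15, 18, 20, 27, 31, 31, 36, 39]
Total comparisons: 10

The merged array is [3, 5, 11, 15, 18, 20, 27, 31, 31, 36, 39], requiring 10 comparisons. The merge step runs in O(n) time where n is the total number of elements.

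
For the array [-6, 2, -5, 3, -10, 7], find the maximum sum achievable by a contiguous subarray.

Using Kadane's algorithm on [-6, 2, -5, 3, -10, 7]:

Scanning through the array:
Position 1 (value 2): max_ending_here = 2, max_so_far = 2
Position 2 (value -5): max_ending_here = -3, max_so_far = 2
Position 3 (value 3): max_ending_here = 3, max_so_far = 3
Position 4 (value -10): max_ending_here = -7, max_so_far = 3
Position 5 (value 7): max_ending_here = 7, max_so_far = 7

Maximum subarray: [7]
Maximum sum: 7

The maximum subarray is [7] with sum 7. This subarray runs from index 5 to index 5.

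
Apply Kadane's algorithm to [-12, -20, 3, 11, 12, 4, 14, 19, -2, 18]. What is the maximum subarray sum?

Using Kadane's algorithm on [-12, -20, 3, 11, 12, 4, 14, 19, -2, 18]:

Scanning through the array:
Position 1 (value -20): max_ending_here = -20, max_so_far = -12
Position 2 (value 3): max_ending_here = 3, max_so_far = 3
Position 3 (value 11): max_ending_here = 14, max_so_far = 14
Position 4 (value 12): max_ending_here = 26, max_so_far = 26
Position 5 (value 4): max_ending_here = 30, max_so_far = 30
Position 6 (value 14): max_ending_here = 44, max_so_far = 44
Position 7 (value 19): max_ending_here = 63, max_so_far = 63
Position 8 (value -2): max_ending_here = 61, max_so_far = 63
Position 9 (value 18): max_ending_here = 79, max_so_far = 79

Maximum subarray: [3, 11, 12, 4, 14, 19, -2, 18]
Maximum sum: 79

The maximum subarray is [3, 11, 12, 4, 14, 19, -2, 18] with sum 79. This subarray runs from index 2 to index 9.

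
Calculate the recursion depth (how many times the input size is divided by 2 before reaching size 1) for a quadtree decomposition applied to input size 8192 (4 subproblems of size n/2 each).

For divide and conquer with division factor 2:

Problem sizes at each level:
Level 0: 8192
Level 1: 4096
Level 2: 2048
Level 3: 1024
Level 4: 512
Level 5: 256
Level 6: 128
Level 7: 64
Level 8: 32
Level 9: 16
Level 10: 8
Level 11: 4
Level 12: 2
Level 13: 1

The root is level 0 and the size-1 base case is level 13 (the tree spans levels 0 through 13, i.e. 14 levels counting the root), so the depth is the number of divisions: log_2(8192) = 13

The recursion tree depth is log_2(8192) = 13. At each level, the problem size is divided by 2, so it takes 13 divisions to reduce to a base case of size 1. The algorithm makes 4 recursive calls at each level.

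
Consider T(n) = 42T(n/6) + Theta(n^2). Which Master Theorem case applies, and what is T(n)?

Master Theorem for T(n) = 42T(n/6) + O(n^2):

a = 42, b = 6, c = 2
log_b(a) = log_6(42) = 2.0860

Case 1: c = 2 < log_6(42) = 2.0860
T(n) = O(n^(log_6 42))

For T(n) = 42T(n/6) + O(n^2): log_6(42) = 2.0860. This is Case 1 of the Master Theorem (c < log_b(a), work dominated by leaves), giving O(n^(log_6 42)).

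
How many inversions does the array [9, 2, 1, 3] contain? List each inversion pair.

Finding inversions in [9, 2, 1, 3]:

(0, 1): arr[0]=9 > arr[1]=2
(0, 2): arr[0]=9 > arr[2]=1
(0, 3): arr[0]=9 > arr[3]=3
(1, 2): arr[1]=2 > arr[2]=1

Total inversions: 4

The array has 4 inversion(s): (0,1), (0,2), (0,3), (1,2). Each pair (i,j) satisfies i < j and arr[i] > arr[j].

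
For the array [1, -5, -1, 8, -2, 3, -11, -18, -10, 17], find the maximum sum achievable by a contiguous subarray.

Using Kadane's algorithm on [1, -5, -1, 8, -2, 3, -11, -18, -10, 17]:

Scanning through the array:
Position 1 (value -5): max_ending_here = -4, max_so_far = 1
Position 2 (value -1): max_ending_here = -1, max_so_far = 1
Position 3 (value 8): max_ending_here = 8, max_so_far = 8
Position 4 (value -2): max_ending_here = 6, max_so_far = 8
Position 5 (value 3): max_ending_here = 9, max_so_far = 9
Position 6 (value -11): max_ending_here = -2, max_so_far = 9
Position 7 (value -18): max_ending_here = -18, max_so_far = 9
Position 8 (value -10): max_ending_here = -10, max_so_far = 9
Position 9 (value 17): max_ending_here = 17, max_so_far = 17

Maximum subarray: [17]
Maximum sum: 17

The maximum subarray is [17] with sum 17. This subarray runs from index 9 to index 9.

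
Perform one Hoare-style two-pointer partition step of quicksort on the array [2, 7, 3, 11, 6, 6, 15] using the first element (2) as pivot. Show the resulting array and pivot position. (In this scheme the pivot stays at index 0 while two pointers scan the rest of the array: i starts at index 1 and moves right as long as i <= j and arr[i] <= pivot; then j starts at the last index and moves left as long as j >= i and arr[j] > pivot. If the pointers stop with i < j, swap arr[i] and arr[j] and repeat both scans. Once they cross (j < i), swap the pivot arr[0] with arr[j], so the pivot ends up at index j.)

Hoare-style two-pointer partition with pivot = 2:

Initial array: [2, 7, 3, 11, 6, 6, 15]

Pointers start at i = 1, j = 6.
i ends at 1, j ends at 0: the pointers have crossed (j < i), so scanning stops.

j = 0, so swapping arr[0] with arr[j] leaves the pivot at position 0: [2, 7, 3, 11, 6, 6, 15]
Pivot position: 0

After partitioning with pivot 2, the array becomes [2, 7, 3, 11, 6, 6, 15]. The pivot is placed at index 0. All elements to the left of the pivot are <= 2, and all elements to the right are > 2.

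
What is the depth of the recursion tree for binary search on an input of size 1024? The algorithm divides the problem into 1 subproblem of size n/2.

For divide and conquer with division factor 2:

Problem sizes at each level:
Level 0: 1024
Level 1: 512
Level 2: 256
Level 3: 128
Level 4: 64
Level 5: 32
Level 6: 16
Level 7: 8
Level 8: 4
Level 9: 2
Level 10: 1

The root is level 0 and the size-1 base case is level 10 (the tree spans levels 0 through 10, i.e. 11 levels counting the root), so the depth is the number of divisions: log_2(1024) = 10

The recursion tree depth is log_2(1024) = 10. At each level, the problem size is divided by 2, so it takes 10 divisions to reduce to a base case of size 1. The algorithm makes 1 recursive call at each level.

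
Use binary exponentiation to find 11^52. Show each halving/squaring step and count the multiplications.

Computing 11^52 by squaring (build up from 11^1; each line after the first costs one multiplication):

11^1 = 11
11^2 = (11^1)^2 = 11^2 = 121
11^3 = 11 * 11^2 = 11 * 121 = 1331
11^6 = (11^3)^2 = 1331^2 = 1771561
11^12 = (11^6)^2 = 1771561^2 = 3138428376721
11^13 = 11 * 11^12 = 11 * 3138428376721 = 34522712143931
11^26 = (11^13)^2 = 34522712143931^2 = 1191817653772720942460132761
11^52 = (11^26)^2 = 1191817653772720942460132761^2 = 1420429319844313329730664601483335671261683881745483121

Result: 1420429319844313329730664601483335671261683881745483121
Multiplications needed: 7 (7 lines after 11^1)

11^52 = 1420429319844313329730664601483335671261683881745483121. Using exponentiation by squaring, this requires 7 multiplications. The key idea: if the exponent is even, square the half-power; if odd, multiply by the base once.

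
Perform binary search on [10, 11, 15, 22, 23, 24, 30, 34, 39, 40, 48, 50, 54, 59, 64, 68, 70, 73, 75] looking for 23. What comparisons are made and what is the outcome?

Binary search for 23 in [10, 11, 15, 22, 23, 24, 30, 34, 39, 40, 48, 50, 54, 59, 64, 68, 70, 73, 75]:

lo=0, hi=18, mid=9, arr[mid]=40 -> 40 > 23, search left half
lo=0, hi=8, mid=4, arr[mid]=23 -> Found target at index 4!

Binary search finds 23 at index 4 after 2 comparisons. The search repeatedly halves the search space by comparing with the middle element.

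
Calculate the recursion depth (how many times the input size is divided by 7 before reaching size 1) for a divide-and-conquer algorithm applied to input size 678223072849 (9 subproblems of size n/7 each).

For divide and conquer with division factor 7:

Problem sizes at each level:
Level 0: 678223072849
Level 1: 96889010407
Level 2: 13841287201
Level 3: 1977326743
Level 4: 282475249
Level 5: 40353607
Level 6: 5764801
Level 7: 823543
Level 8: 117649
Level 9: 16807
Level 10: 2401
Level 11: 343
Level 12: 49
Level 13: 7
Level 14: 1

The root is level 0 and the size-1 base case is level 14 (the tree spans levels 0 through 14, i.e. 15 levels counting the root), so the depth is the number of divisions: log_7(678223072849) = 14

The recursion tree depth is log_7(678223072849) = 14. At each level, the problem size is divided by 7, so it takes 14 divisions to reduce to a base case of size 1. The algorithm makes 9 recursive calls at each level.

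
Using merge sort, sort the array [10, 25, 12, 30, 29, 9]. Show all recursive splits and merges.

Merge sort trace:

Split: [10, 25, 12, 30, 29, 9] -> [10, 25, 12] and [30, 29, 9]
  Split: [10, 25, 12] -> [10] and [25, 12]
    Split: [25, 12] -> [25] and [12]
    Merge: [25] + [12] -> [12, 25]
  Merge: [10] + [12, 25] -> [10, 12, 25]
  Split: [30, 29, 9] -> [30] and [29, 9]
    Split: [29, 9] -> [29] and [9]
    Merge: [29] + [9] -> [9, 29]
  Merge: [30] + [9, 29] -> [9, 29, 30]
Merge: [10, 12, 25] + [9, 29, 30] -> [9, 10, 12, 25, 29, 30]

Final sorted array: [9, 10, 12, 25, 29, 30]

The merge sort proceeds by recursively splitting the array and merging sorted halves.
After all merges, the sorted array is [9, 10, 12, 25, 29, 30].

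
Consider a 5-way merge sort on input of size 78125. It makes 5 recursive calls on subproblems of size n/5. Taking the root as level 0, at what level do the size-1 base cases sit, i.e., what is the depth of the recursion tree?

For divide and conquer with division factor 5:

Problem sizes at each level:
Level 0: 78125
Level 1: 15625
Level 2: 3125
Level 3: 625
Level 4: 125
Level 5: 25
Level 6: 5
Level 7: 1

The root is level 0 and the size-1 base case is level 7 (the tree spans levels 0 through 7, i.e. 8 levels counting the root), so the depth is the number of divisions: log_5(78125) = 7

The recursion tree depth is log_5(78125) = 7. At each level, the problem size is divided by 5, so it takes 7 divisions to reduce to a base case of size 1. The algorithm makes 5 recursive calls at each level.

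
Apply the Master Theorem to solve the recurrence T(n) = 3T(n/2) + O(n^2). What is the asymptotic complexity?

Master Theorem for T(n) = 3T(n/2) + O(n^2):

a = 3, b = 2, c = 2
log_b(a) = log_2(3) = 1.5850

Case 3: c = 2 > log_2(3) = 1.5850
T(n) = O(n^2) = O(n^2)

For T(n) = 3T(n/2) + O(n^2): log_2(3) = 1.5850. This is Case 3 of the Master Theorem (c > log_b(a), work dominated by root), giving O(n^2).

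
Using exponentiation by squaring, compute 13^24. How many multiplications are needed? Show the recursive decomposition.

Computing 13^24 by squaring (build up from 13^1; each line after the first costs one multiplication):

13^1 = 13
13^2 = (13^1)^2 = 13^2 = 169
13^3 = 13 * 13^2 = 13 * 169 = 2197
13^6 = (13^3)^2 = 2197^2 = 4826809
13^12 = (13^6)^2 = 4826809^2 = 23298085122481
13^24 = (13^12)^2 = 23298085122481^2 = 542800770374370512771595361

Result: 542800770374370512771595361
Multiplications needed: 5 (5 lines after 13^1)

13^24 = 542800770374370512771595361. Using exponentiation by squaring, this requires 5 multiplications. The key idea: if the exponent is even, square the half-power; if odd, multiply by the base once.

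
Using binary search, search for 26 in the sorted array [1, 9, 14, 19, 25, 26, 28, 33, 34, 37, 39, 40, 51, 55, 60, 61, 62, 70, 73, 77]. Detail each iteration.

Binary search for 26 in [1, 9, 14, 19, 25, 26, 28, 33, 34, 37, 39, 40, 51, 55, 60, 61, 62, 70, 73, 77]:

lo=0, hi=19, mid=9, arr[mid]=37 -> 37 > 26, search left half
lo=0, hi=8, mid=4, arr[mid]=25 -> 25 < 26, search right half
lo=5, hi=8, mid=6, arr[mid]=28 -> 28 > 26, search left half
lo=5, hi=5, mid=5, arr[mid]=26 -> Found target at index 5!

Binary search finds 26 at index 5 after 4 comparisons. The search repeatedly halves the search space by comparing with the middle element.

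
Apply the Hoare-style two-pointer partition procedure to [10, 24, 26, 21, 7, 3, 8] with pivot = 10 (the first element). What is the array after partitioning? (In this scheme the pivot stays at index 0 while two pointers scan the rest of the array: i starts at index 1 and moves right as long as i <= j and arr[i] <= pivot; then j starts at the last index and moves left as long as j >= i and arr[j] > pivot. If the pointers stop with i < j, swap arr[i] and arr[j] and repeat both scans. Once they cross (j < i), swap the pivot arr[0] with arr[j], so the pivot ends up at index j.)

Hoare-style two-pointer partition with pivot = 10:

Initial array: [10, 24, 26, 21, 7, 3, 8]

Pointers start at i = 1, j = 6.
i stops at index 1 (arr[1]=24 > 10), j stops at index 6 (arr[6]=8 <= 10): swap arr[1] and arr[6], array becomes [10, 8, 26, 21, 7, 3, 24]
i stops at index 2 (arr[2]=26 > 10), j stops at index 5 (arr[5]=3 <= 10): swap arr[2] and arr[5], array becomes [10, 8, 3, 21, 7, 26, 24]
i stops at index 3 (arr[3]=21 > 10), j stops at index 4 (arr[4]=7 <= 10): swap arr[3] and arr[4], array becomes [10, 8, 3, 7, 21, 26, 24]
i ends at 4, j ends at 3: the pointers have crossed (j < i), so scanning stops.

Swap pivot arr[0] with arr[3] to place pivot at position 3: [7, 8, 3, 10, 21, 26, 24]
Pivot position: 3

After partitioning with pivot 10, the array becomes [7, 8, 3, 10, 21, 26, 24]. The pivot is placed at index 3. All elements to the left of the pivot are <= 10, and all elements to the right are > 10.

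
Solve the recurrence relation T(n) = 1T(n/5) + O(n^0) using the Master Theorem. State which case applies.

Master Theorem for T(n) = 1T(n/5) + O(n^0):

a = 1, b = 5, c = 0
log_b(a) = log_5(1) = 0.0000

Case 2: c = 0 = log_5(1) = 0.0000
T(n) = O(n^0 log n) = O(log n)

For T(n) = 1T(n/5) + O(n^0): log_5(1) = 0.0000. This is Case 2 of the Master Theorem (c = log_b(a), equal work at all levels), giving O(log n).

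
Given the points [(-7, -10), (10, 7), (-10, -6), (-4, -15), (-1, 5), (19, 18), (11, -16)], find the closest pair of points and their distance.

Computing all pairwise distances among 7 points:

d((-7, -10), (10, 7)) = 24.0416
d((-7, -10), (-10, -6)) = 5.0 <-- minimum
d((-7, -10), (-4, -15)) = 5.831
d((-7, -10), (-1, 5)) = 16.1555
d((-7, -10), (19, 18)) = 38.2099
d((-7, -10), (11, -16)) = 18.9737
d((10, 7), (-10, -6)) = 23.8537
d((10, 7), (-4, -15)) = 26.0768
d((10, 7), (-1, 5)) = 11.1803
d((10, 7), (19, 18)) = 14.2127
d((10, 7), (11, -16)) = 23.0217
d((-10, -6), (-4, -15)) = 10.8167
d((-10, -6), (-1, 5)) = 14.2127
d((-10, -6), (19, 18)) = 37.6431
d((-10, -6), (11, -16)) = 23.2594
d((-4, -15), (-1, 5)) = 20.2237
d((-4, -15), (19, 18)) = 40.2244
d((-4, -15), (11, -16)) = 15.0333
d((-1, 5), (19, 18)) = 23.8537
d((-1, 5), (11, -16)) = 24.1868
d((19, 18), (11, -16)) = 34.9285

Closest pair: (-7, -10) and (-10, -6) with distance 5.0

The closest pair is (-7, -10) and (-10, -6) with Euclidean distance 5.0. For 7 points, brute-force pairwise comparison is shown above. For large n, the divide-and-conquer algorithm (sort by x, recurse on halves, check the dividing strip) achieves O(n log n).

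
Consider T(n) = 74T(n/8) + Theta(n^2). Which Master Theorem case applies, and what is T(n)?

Master Theorem for T(n) = 74T(n/8) + O(n^2):

a = 74, b = 8, c = 2
log_b(a) = log_8(74) = 2.0698

Case 1: c = 2 < log_8(74) = 2.0698
T(n) = O(n^(log_8 74))

For T(n) = 74T(n/8) + O(n^2): log_8(74) = 2.0698. This is Case 1 of the Master Theorem (c < log_b(a), work dominated by leaves), giving O(n^(log_8 74)).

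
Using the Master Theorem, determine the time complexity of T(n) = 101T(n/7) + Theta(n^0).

Master Theorem for T(n) = 101T(n/7) + O(n^0):

a = 101, b = 7, c = 0
log_b(a) = log_7(101) = 2.3717

Case 1: c = 0 < log_7(101) = 2.3717
T(n) = O(n^(log_7 101))

For T(n) = 101T(n/7) + O(n^0): log_7(101) = 2.3717. This is Case 1 of the Master Theorem (c < log_b(a), work dominated by leaves), giving O(n^(log_7 101)).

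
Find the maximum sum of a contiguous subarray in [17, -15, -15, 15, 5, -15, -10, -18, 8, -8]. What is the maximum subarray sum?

Using Kadane's algorithm on [17, -15, -15, 15, 5, -15, -10, -18, 8, -8]:

Scanning through the array:
Position 1 (value -15): max_ending_here = 2, max_so_far = 17
Position 2 (value -15): max_ending_here = -13, max_so_far = 17
Position 3 (value 15): max_ending_here = 15, max_so_far = 17
Position 4 (value 5): max_ending_here = 20, max_so_far = 20
Position 5 (value -15): max_ending_here = 5, max_so_far = 20
Position 6 (value -10): max_ending_here = -5, max_so_far = 20
Position 7 (value -18): max_ending_here = -18, max_so_far = 20
Position 8 (value 8): max_ending_here = 8, max_so_far = 20
Position 9 (value -8): max_ending_here = 0, max_so_far = 20

Maximum subarray: [15, 5]
Maximum sum: 20

The maximum subarray is [15, 5] with sum 20. This subarray runs from index 3 to index 4.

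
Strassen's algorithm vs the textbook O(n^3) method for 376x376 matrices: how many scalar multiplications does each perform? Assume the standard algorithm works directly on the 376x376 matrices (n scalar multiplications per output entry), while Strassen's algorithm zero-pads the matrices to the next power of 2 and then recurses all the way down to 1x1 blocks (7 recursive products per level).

Matrix multiplication for 376x376 matrices:

Strassen's algorithm requires power-of-2 dimensions. Pad 376x376 to 512x512 (next power of 2).

Standard algorithm: 376^3 = 53157376 multiplications
Strassen's algorithm: 7^(log2(512)) = 7^9 = 40353607 multiplications
Savings: 53157376 - 40353607 = 12803769 multiplications

Standard: 53157376 multiplications (376^3). Strassen: 40353607 multiplications (7^9, after padding to 512x512). Strassen reduces 8 recursive multiplications to 7 at each level.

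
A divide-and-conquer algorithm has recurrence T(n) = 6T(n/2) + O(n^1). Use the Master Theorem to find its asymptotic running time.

Master Theorem for T(n) = 6T(n/2) + O(n^1):

a = 6, b = 2, c = 1
log_b(a) = log_2(6) = 2.5850

Case 1: c = 1 < log_2(6) = 2.5850
T(n) = O(n^(log_2 6))

For T(n) = 6T(n/2) + O(n^1): log_2(6) = 2.5850. This is Case 1 of the Master Theorem (c < log_b(a), work dominated by leaves), giving O(n^(log_2 6)).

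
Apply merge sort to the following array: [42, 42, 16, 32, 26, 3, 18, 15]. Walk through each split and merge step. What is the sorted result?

Merge sort trace:

Split: [42, 42, 16, 32, 26, 3, 18, 15] -> [42, 42, 16, 32] and [26, 3, 18, 15]
  Split: [42, 42, 16, 32] -> [42, 42] and [16, 32]
    Split: [42, 42] -> [42] and [42]
    Merge: [42] + [42] -> [42, 42]
    Split: [16, 32] -> [16] and [32]
    Merge: [16] + [32] -> [16, 32]
  Merge: [42, 42] + [16, 32] -> [16, 32, 42, 42]
  Split: [26, 3, 18, 15] -> [26, 3] and [18, 15]
    Split: [26, 3] -> [26] and [3]
    Merge: [26] + [3] -> [3, 26]
    Split: [18, 15] -> [18] and [15]
    Merge: [18] + [15] -> [15, 18]
  Merge: [3, 26] + [15, 18] -> [3, 15, 18, 26]
Merge: [16, 32, 42, 42] + [3, 15, 18, 26] -> [3, 15, 16, 18, 26, 32, 42, 42]

Final sorted array: [3, 15, 16, 18, 26, 32, 42, 42]

The merge sort proceeds by recursively splitting the array and merging sorted halves.
After all merges, the sorted array is [3, 15, 16, 18, 26, 32, 42, 42].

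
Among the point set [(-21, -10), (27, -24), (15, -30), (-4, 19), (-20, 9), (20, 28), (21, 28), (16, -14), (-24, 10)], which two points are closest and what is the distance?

Computing all pairwise distances among 9 points:

d((-21, -10), (27, -24)) = 50.0
d((-21, -10), (15, -30)) = 41.1825
d((-21, -10), (-4, 19)) = 33.6155
d((-21, -10), (-20, 9)) = 19.0263
d((-21, -10), (20, 28)) = 55.9017
d((-21, -10), (21, 28)) = 56.6392
d((-21, -10), (16, -14)) = 37.2156
d((-21, -10), (-24, 10)) = 20.2237
d((27, -24), (15, -30)) = 13.4164
d((27, -24), (-4, 19)) = 53.0094
d((27, -24), (-20, 9)) = 57.4282
d((27, -24), (20, 28)) = 52.469
d((27, -24), (21, 28)) = 52.345
d((27, -24), (16, -14)) = 14.8661
d((27, -24), (-24, 10)) = 61.2944
d((15, -30), (-4, 19)) = 52.5547
d((15, -30), (-20, 9)) = 52.4023
d((15, -30), (20, 28)) = 58.2151
d((15, -30), (21, 28)) = 58.3095
d((15, -30), (16, -14)) = 16.0312
d((15, -30), (-24, 10)) = 55.8659
d((-4, 19), (-20, 9)) = 18.868
d((-4, 19), (20, 28)) = 25.632
d((-4, 19), (21, 28)) = 26.5707
d((-4, 19), (16, -14)) = 38.5876
d((-4, 19), (-24, 10)) = 21.9317
d((-20, 9), (20, 28)) = 44.2832
d((-20, 9), (21, 28)) = 45.1885
d((-20, 9), (16, -14)) = 42.72
d((-20, 9), (-24, 10)) = 4.1231
d((20, 28), (21, 28)) = 1.0 <-- minimum
d((20, 28), (16, -14)) = 42.19
d((20, 28), (-24, 10)) = 47.5395
d((21, 28), (16, -14)) = 42.2966
d((21, 28), (-24, 10)) = 48.4665
d((16, -14), (-24, 10)) = 46.6476

Closest pair: (20, 28) and (21, 28) with distance 1.0

The closest pair is (20, 28) and (21, 28) with Euclidean distance 1.0. For 9 points, brute-force pairwise comparison is shown above. For large n, the divide-and-conquer algorithm (sort by x, recurse on halves, check the dividing strip) achieves O(n log n).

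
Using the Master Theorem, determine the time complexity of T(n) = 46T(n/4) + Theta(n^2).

Master Theorem for T(n) = 46T(n/4) + O(n^2):

a = 46, b = 4, c = 2
log_b(a) = log_4(46) = 2.7618

Case 1: c = 2 < log_4(46) = 2.7618
T(n) = O(n^(log_4 46))

For T(n) = 46T(n/4) + O(n^2): log_4(46) = 2.7618. This is Case 1 of the Master Theorem (c < log_b(a), work dominated by leaves), giving O(n^(log_4 46)).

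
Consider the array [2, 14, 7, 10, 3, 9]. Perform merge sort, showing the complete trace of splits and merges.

Merge sort trace:

Split: [2, 14, 7, 10, 3, 9] -> [2, 14, 7] and [10, 3, 9]
  Split: [2, 14, 7] -> [2] and [14, 7]
    Split: [14, 7] -> [14] and [7]
    Merge: [14] + [7] -> [7, 14]
  Merge: [2] + [7, 14] -> [2, 7, 14]
  Split: [10, 3, 9] -> [10] and [3, 9]
    Split: [3, 9] -> [3] and [9]
    Merge: [3] + [9] -> [3, 9]
  Merge: [10] + [3, 9] -> [3, 9, 10]
Merge: [2, 7, 14] + [3, 9, 10] -> [2, 3, 7, 9, 10, 14]

Final sorted array: [2, 3, 7, 9, 10, 14]

The merge sort proceeds by recursively splitting the array and merging sorted halves.
After all merges, the sorted array is [2, 3, 7, 9, 10, 14].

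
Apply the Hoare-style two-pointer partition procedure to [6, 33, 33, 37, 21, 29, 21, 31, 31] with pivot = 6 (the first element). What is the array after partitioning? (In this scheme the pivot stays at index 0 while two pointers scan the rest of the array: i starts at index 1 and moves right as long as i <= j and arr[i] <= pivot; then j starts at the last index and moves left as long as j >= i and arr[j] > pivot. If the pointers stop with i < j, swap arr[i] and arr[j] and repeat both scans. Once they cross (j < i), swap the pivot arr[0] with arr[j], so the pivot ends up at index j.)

Hoare-style two-pointer partition with pivot = 6:

Initial array: [6, 33, 33, 37, 21, 29, 21, 31, 31]

Pointers start at i = 1, j = 8.
i ends at 1, j ends at 0: the pointers have crossed (j < i), so scanning stops.

j = 0, so swapping arr[0] with arr[j] leaves the pivot at position 0: [6, 33, 33, 37, 21, 29, 21, 31, 31]
Pivot position: 0

After partitioning with pivot 6, the array becomes [6, 33, 33, 37, 21, 29, 21, 31, 31]. The pivot is placed at index 0. All elements to the left of the pivot are <= 6, and all elements to the right are > 6.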